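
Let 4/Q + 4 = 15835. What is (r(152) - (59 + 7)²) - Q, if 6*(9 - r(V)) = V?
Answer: -69218413/15831 ≈ -4372.3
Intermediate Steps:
Q = 4/15831 (Q = 4/(-4 + 15835) = 4/15831 ≈ 0.00025267)
r(V) = 9 - V/6
(r(152) - (59 + 7)²) - Q = ((9 - ⅙*152) - (59 + 7)²) - 1*4/15831 = ((9 - 76/3) - 1*66²) - 4/15831 = (-49/3 - 1*4356) - 4/15831 = (-49/3 - 4356) - 4/15831 = -13117/3 - 4/15831 = -69218413/15831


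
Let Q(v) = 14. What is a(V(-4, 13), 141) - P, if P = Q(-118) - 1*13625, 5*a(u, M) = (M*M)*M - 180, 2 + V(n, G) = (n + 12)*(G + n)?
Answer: 2871096/5 ≈ 5.7422e+5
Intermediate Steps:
V(n, G) = -2 + (12 + n)*(G + n) (V(n, G) = -2 + (n + 12)*(G + n) = -2 + (12 + n)*(G + n))
a(u, M) = -36 + M³/5 (a(u, M) = ((M*M)*M - 180)/5 = (M²*M - 180)/5 = (M³ - 180)/5 = (-180 + M³)/5 = -36 + M³/5)
P = -13611 (P = 14 - 1*13625 = 14 - 13625 = -13611)
a(V(-4, 13), 141) - P = (-36 + (⅕)*141³) - 1*(-13611) = (-36 + (⅕)*2803221) + 13611 = (-36 + 2803221/5) + 13611 = 2803041/5 + 13611 = 2871096/5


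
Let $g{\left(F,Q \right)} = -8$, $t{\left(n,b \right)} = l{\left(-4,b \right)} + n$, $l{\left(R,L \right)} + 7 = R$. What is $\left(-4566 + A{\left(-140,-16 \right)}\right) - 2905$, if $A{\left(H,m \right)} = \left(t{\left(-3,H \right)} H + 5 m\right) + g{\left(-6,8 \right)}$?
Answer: $-5599$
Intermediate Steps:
$l{\left(R,L \right)} = -7 + R$
$t{\left(n,b \right)} = -11 + n$ ($t{\left(n,b \right)} = \left(-7 - 4\right) + n = -11 + n$)
$A{\left(H,m \right)} = -8 - 14 H + 5 m$ ($A{\left(H,m \right)} = \left(\left(-11 - 3\right) H + 5 m\right) - 8 = \left(- 14 H + 5 m\right) - 8 = -8 - 14 H + 5 m$)
$\left(-4566 + A{\left(-140,-16 \right)}\right) - 2905 = \left(-4566 - -1872\right) - 2905 = \left(-4566 + 1872\right) - 2905 = -2694 - 2905 = -5599$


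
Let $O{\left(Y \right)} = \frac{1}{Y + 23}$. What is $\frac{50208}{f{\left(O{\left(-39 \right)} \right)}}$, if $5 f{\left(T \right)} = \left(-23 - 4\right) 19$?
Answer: $- \frac{83680}{171} \approx -489.36$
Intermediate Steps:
$O{\left(Y \right)} = \frac{1}{23 + Y}$
$f{\left(T \right)} = - \frac{513}{5}$ ($f{\left(T \right)} = \frac{\left(-23 - 4\right) 19}{5} = \frac{\left(-27\right) 19}{5} = \frac{1}{5} \left(-513\right) = - \frac{513}{5}$)
$\frac{50208}{f{\left(O{\left(-39 \right)} \right)}} = \frac{50208}{- \frac{513}{5}} = 50208 \left(- \frac{5}{513}\right) = - \frac{83680}{171}$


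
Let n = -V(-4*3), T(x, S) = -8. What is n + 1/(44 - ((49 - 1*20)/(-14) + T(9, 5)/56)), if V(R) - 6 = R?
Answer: 3896/647 ≈ 6.0216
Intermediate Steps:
V(R) = 6 + R
n = 6 (n = -(6 - 4*3) = -(6 - 12) = -1*(-6) = 6)
n + 1/(44 - ((49 - 1*20)/(-14) + T(9, 5)/56)) = 6 + 1/(44 - ((49 - 1*20)/(-14) - 8/56)) = 6 + 1/(44 - ((49 - 20)*(-1/14) - 8*1/56)) = 6 + 1/(44 - (29*(-1/14) - ⅐)) = 6 + 1/(44 - (-29/14 - ⅐)) = 6 + 1/(44 - 1*(-31/14)) = 6 + 1/(44 + 31/14) = 6 + 1/(647/14) = 6 + 14/647 = 3896/647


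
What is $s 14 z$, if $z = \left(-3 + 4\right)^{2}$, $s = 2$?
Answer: $28$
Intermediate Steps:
$z = 1$ ($z = 1^{2} = 1$)
$s 14 z = 2 \cdot 14 \cdot 1 = 28 \cdot 1 = 28$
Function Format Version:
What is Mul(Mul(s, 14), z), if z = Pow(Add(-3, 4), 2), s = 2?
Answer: 28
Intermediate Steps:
z = 1 (z = Pow(1, 2) = 1)
Mul(Mul(s, 14), z) = Mul(Mul(2, 14), 1) = Mul(28, 1) = 28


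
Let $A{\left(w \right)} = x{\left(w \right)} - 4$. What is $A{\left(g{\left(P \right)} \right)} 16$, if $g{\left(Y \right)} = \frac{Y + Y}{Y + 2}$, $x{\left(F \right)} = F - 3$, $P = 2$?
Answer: $-96$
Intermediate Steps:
$x{\left(F \right)} = -3 + F$
$g{\left(Y \right)} = \frac{2 Y}{2 + Y}$
$A{\left(w \right)} = -7 + w$ ($A{\left(w \right)} = \left(-3 + w\right) - 4 = -7 + w$)
$A{\left(g{\left(P \right)} \right)} 16 = \left(-7 + 2 \cdot 2 \frac{1}{2 + 2}\right) 16 = \left(-7 + 2 \cdot 2 \cdot \frac{1}{4}\right) 16 = \left(-7 + 1\right) 16 = \left(-6\right) 16 = -96$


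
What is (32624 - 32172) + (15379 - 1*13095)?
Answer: 2736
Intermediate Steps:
(32624 - 32172) + (15379 - 1*13095) = 452 + (15379 - 13095) = 452 + 2284 = 2736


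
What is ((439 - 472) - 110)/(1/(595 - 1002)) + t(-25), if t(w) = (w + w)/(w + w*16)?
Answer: 989419/17 ≈ 58201.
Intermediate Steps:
t(w) = 2/17 (t(w) = (2*w)/(w + 16*w) = (2*w)/((17*w)) = (2*w)*(1/(17*w)) = 2/17)
((439 - 472) - 110)/(1/(595 - 1002)) + t(-25) = ((439 - 472) - 110)/(1/(595 - 1002)) + 2/17 = (-33 - 110)/(1/(-407)) + 2/17 = -143/(-1/407) + 2/17 = -407*(-143) + 2/17 = 58201 + 2/17 = 989419/17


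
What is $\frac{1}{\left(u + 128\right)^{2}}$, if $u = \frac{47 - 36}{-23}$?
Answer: $\frac{529}{8602489} \approx 6.1494 \cdot 10^{-5}$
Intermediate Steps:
$u = - \frac{11}{23}$ ($u = 11 \left(- \frac{1}{23}\right) = - \frac{11}{23} \approx -0.47826$)
$\frac{1}{\left(u + 128\right)^{2}} = \frac{1}{\left(- \frac{11}{23} + 128\right)^{2}} = \frac{1}{\left(\frac{2933}{23}\right)^{2}} = \frac{1}{\frac{8602489}{529}} = \frac{529}{8602489}$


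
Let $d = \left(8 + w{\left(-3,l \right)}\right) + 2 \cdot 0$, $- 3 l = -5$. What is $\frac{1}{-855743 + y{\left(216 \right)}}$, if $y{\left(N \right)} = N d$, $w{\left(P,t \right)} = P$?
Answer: $- \frac{1}{854663} \approx -1.1701 \cdot 10^{-6}$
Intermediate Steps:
$l = \frac{5}{3}$ ($l = \left(- \frac{1}{3}\right) \left(-5\right) = \frac{5}{3} \approx 1.6667$)
$d = 5$ ($d = \left(8 - 3\right) + 2 \cdot 0 = 5 + 0 = 5$)
$y{\left(N \right)} = 5 N$ ($y{\left(N \right)} = N 5 = 5 N$)
$\frac{1}{-855743 + y{\left(216 \right)}} = \frac{1}{-855743 + 5 \cdot 216} = \frac{1}{-855743 + 1080} = \frac{1}{-854663} = - \frac{1}{854663}$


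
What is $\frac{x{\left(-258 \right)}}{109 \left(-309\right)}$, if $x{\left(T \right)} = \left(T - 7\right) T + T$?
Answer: $- \frac{22704}{11227} \approx -2.0223$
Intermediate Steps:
$x{\left(T \right)} = T + T \left(-7 + T\right)$ ($x{\left(T \right)} = \left(-7 + T\right) T + T = T \left(-7 + T\right) + T = T + T \left(-7 + T\right)$)
$\frac{x{\left(-258 \right)}}{109 \left(-309\right)} = \frac{\left(-258\right) \left(-6 - 258\right)}{109 \left(-309\right)} = \frac{\left(-258\right) \left(-264\right)}{-33681} = 68112 \left(- \frac{1}{33681}\right) = - \frac{22704}{11227}$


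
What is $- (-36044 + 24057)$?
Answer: $11987$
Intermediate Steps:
$- (-36044 + 24057) = \left(-1\right) \left(-11987\right) = 11987$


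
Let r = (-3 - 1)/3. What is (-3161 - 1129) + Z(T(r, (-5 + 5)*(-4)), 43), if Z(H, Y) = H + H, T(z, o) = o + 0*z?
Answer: -4290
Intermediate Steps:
r = -4/3 (r = -4*⅓ = -4/3 ≈ -1.3333)
T(z, o) = o (T(z, o) = o + 0 = o)
Z(H, Y) = 2*H
(-3161 - 1129) + Z(T(r, (-5 + 5)*(-4)), 43) = (-3161 - 1129) + 2*((-5 + 5)*(-4)) = -4290 + 2*(0*(-4)) = -4290 + 2*0 = -4290 + 0 = -4290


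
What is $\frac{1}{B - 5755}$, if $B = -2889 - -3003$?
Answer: $- \frac{1}{5641} \approx -0.00017727$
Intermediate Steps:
$B = 114$ ($B = -2889 + 3003 = 114$)
$\frac{1}{B - 5755} = \frac{1}{114 - 5755} = \frac{1}{-5641} = - \frac{1}{5641}$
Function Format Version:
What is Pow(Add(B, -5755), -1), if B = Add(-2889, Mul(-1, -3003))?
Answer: Rational(-1, 5641) ≈ -0.00017727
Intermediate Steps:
B = 114 (B = Add(-2889, 3003) = 114)
Pow(Add(B, -5755), -1) = Pow(Add(114, -5755), -1) = Pow(-5641, -1) = Rational(-1, 5641)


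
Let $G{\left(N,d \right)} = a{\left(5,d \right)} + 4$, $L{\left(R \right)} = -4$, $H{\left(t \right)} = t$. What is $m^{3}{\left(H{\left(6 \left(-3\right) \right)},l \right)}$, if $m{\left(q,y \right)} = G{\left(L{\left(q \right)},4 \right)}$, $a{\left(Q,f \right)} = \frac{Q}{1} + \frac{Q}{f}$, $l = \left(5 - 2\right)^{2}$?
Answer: $\frac{68921}{64} \approx 1076.9$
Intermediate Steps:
$l = 9$ ($l = 3^{2} = 9$)
$a{\left(Q,f \right)} = Q + \frac{Q}{f}$ ($a{\left(Q,f \right)} = Q 1 + \frac{Q}{f} = Q + \frac{Q}{f}$)
$G{\left(N,d \right)} = 9 + \frac{5}{d}$ ($G{\left(N,d \right)} = \left(5 + \frac{5}{d}\right) + 4 = 9 + \frac{5}{d}$)
$m{\left(q,y \right)} = \frac{41}{4}$ ($m{\left(q,y \right)} = 9 + \frac{5}{4} = \frac{41}{4}$)
$m^{3}{\left(H{\left(6 \left(-3\right) \right)},l \right)} = \left(\frac{41}{4}\right)^{3} = \frac{68921}{64}$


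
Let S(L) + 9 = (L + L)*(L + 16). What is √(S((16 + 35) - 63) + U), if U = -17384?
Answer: I*√17489 ≈ 132.25*I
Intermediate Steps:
S(L) = -9 + 2*L*(16 + L) (S(L) = -9 + (L + L)*(L + 16) = -9 + (2*L)*(16 + L) = -9 + 2*L*(16 + L))
√(S((16 + 35) - 63) + U) = √((-9 + 2*((16 + 35) - 63)² + 32*((16 + 35) - 63)) - 17384) = √((-9 + 2*(51 - 63)² + 32*(51 - 63)) - 17384) = √((-9 + 2*(-12)² + 32*(-12)) - 17384) = √((-9 + 2*144 - 384) - 17384) = √((-9 + 288 - 384) - 17384) = √(-105 - 17384) = √(-17489) = I*√17489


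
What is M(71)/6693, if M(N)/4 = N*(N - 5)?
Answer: 6248/2231 ≈ 2.8005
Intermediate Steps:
M(N) = 4*N*(-5 + N) (M(N) = 4*(N*(N - 5)) = 4*(N*(-5 + N)) = 4*N*(-5 + N))
M(71)/6693 = (4*71*(-5 + 71))/6693 = (4*71*66)*(1/6693) = 18744*(1/6693) = 6248/2231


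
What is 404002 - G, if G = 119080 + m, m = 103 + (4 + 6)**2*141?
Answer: 270719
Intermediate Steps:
m = 14203 (m = 103 + 10**2*141 = 103 + 100*141 = 103 + 14100 = 14203)
G = 133283 (G = 119080 + 14203 = 133283)
404002 - G = 404002 - 1*133283 = 404002 - 133283 = 270719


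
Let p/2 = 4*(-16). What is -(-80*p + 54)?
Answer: -10294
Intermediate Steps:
p = -128 (p = 2*(4*(-16)) = 2*(-64) = -128)
-(-80*p + 54) = -(-80*(-128) + 54) = -(10240 + 54) = -1*10294 = -10294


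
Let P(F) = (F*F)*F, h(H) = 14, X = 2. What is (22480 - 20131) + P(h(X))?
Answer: 5093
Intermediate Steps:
P(F) = F³ (P(F) = F²*F = F³)
(22480 - 20131) + P(h(X)) = (22480 - 20131) + 14³ = 2349 + 2744 = 5093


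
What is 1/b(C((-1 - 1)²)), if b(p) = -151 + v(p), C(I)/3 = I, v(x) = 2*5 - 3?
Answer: -1/144 ≈ -0.0069444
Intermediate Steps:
v(x) = 7 (v(x) = 10 - 3 = 7)
C(I) = 3*I
b(p) = -144 (b(p) = -151 + 7 = -144)
1/b(C((-1 - 1)²)) = 1/(-144) = -1/144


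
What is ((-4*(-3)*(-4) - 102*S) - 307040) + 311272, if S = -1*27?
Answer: 6938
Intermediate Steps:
S = -27
((-4*(-3)*(-4) - 102*S) - 307040) + 311272 = ((-4*(-3)*(-4) - 102*(-27)) - 307040) + 311272 = ((12*(-4) + 2754) - 307040) + 311272 = ((-48 + 2754) - 307040) + 311272 = (2706 - 307040) + 311272 = -304334 + 311272 = 6938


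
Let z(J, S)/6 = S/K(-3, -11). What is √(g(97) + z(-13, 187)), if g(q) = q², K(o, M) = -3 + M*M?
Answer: 2*√8196457/59 ≈ 97.049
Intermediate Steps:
K(o, M) = -3 + M²
z(J, S) = 3*S/59 (z(J, S) = 6*(S/(-3 + (-11)²)) = 6*(S/(-3 + 121)) = 6*(S/118) = 3*S/59)
√(g(97) + z(-13, 187)) = √(97² + (3/59)*187) = √(9409 + 561/59) = √(555692/59) = 2*√8196457/59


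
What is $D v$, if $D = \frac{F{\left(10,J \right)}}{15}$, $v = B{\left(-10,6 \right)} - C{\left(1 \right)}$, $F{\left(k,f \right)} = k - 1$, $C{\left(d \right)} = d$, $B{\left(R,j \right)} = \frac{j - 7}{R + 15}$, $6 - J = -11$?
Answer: $- \frac{18}{25} \approx -0.72$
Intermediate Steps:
$J = 17$ ($J = 6 - -11 = 6 + 11 = 17$)
$B{\left(R,j \right)} = \frac{-7 + j}{15 + R}$
$F{\left(k,f \right)} = -1 + k$ ($F{\left(k,f \right)} = k - 1 = -1 + k$)
$v = - \frac{6}{5}$ ($v = \frac{-7 + 6}{15 - 10} - 1 = \frac{1}{5} \left(-1\right) - 1 = - \frac{1}{5} - 1 = - \frac{6}{5} \approx -1.2$)
$D = \frac{3}{5}$ ($D = \frac{-1 + 10}{15} = 9 \cdot \frac{1}{15} = \frac{3}{5} \approx 0.6$)
$D v = \frac{3}{5} \left(- \frac{6}{5}\right) = - \frac{18}{25}$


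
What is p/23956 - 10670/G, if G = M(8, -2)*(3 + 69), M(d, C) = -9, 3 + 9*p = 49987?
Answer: 32401171/1940436 ≈ 16.698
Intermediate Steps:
p = 49984/9 (p = -1/3 + (1/9)*49987 = -1/3 + 49987/9 = 49984/9 ≈ 5553.8)
G = -648 (G = -9*(3 + 69) = -9*72 = -648)
p/23956 - 10670/G = (49984/9)/23956 - 10670/(-648) = (49984/9)*(1/23956) - 10670*(-1/648) = 12496/53901 + 5335/324 = 32401171/1940436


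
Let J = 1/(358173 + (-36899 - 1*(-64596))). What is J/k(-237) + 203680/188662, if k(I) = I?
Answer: 9313389095269/8626682203890 ≈ 1.0796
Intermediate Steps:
J = 1/385870 (J = 1/(358173 + (-36899 + 64596)) = 1/(358173 + 27697) = 1/385870 ≈ 2.5915e-6)
J/k(-237) + 203680/188662 = (1/385870)/(-237) + 203680/188662 = (1/385870)*(-1/237) + 203680*(1/188662) = -1/91451190 + 101840/94331 = 9313389095269/8626682203890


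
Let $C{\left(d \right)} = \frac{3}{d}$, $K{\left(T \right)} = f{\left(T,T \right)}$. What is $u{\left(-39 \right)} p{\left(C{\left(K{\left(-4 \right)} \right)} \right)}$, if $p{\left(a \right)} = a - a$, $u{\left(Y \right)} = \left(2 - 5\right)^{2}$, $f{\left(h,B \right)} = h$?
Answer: $0$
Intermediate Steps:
$K{\left(T \right)} = T$
$u{\left(Y \right)} = 9$ ($u{\left(Y \right)} = \left(-3\right)^{2} = 9$)
$p{\left(a \right)} = 0$
$u{\left(-39 \right)} p{\left(C{\left(K{\left(-4 \right)} \right)} \right)} = 9 \cdot 0 = 0$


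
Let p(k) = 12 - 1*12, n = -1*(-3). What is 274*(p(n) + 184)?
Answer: 50416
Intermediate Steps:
n = 3
p(k) = 0 (p(k) = 12 - 12 = 0)
274*(p(n) + 184) = 274*(0 + 184) = 274*184 = 50416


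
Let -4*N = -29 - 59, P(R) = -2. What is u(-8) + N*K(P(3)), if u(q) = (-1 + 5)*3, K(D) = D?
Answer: -32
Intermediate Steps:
N = 22 (N = -(-29 - 59)/4 = -¼*(-88) = 22)
u(q) = 12 (u(q) = 4*3 = 12)
u(-8) + N*K(P(3)) = 12 + 22*(-2) = 12 - 44 = -32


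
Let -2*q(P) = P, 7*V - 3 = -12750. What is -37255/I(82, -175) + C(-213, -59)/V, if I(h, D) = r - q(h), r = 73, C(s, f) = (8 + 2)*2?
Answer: -22614545/69198 ≈ -326.81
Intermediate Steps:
V = -1821 (V = 3/7 + (⅐)*(-12750) = 3/7 - 12750/7 = -1821)
C(s, f) = 20 (C(s, f) = 10*2 = 20)
q(P) = -P/2
I(h, D) = 73 + h/2 (I(h, D) = 73 - (-1)*h/2 = 73 + h/2)
-37255/I(82, -175) + C(-213, -59)/V = -37255/(73 + (½)*82) + 20/(-1821) = -37255/(73 + 41) + 20*(-1/1821) = -37255/114 - 20/1821 = -22614545/69198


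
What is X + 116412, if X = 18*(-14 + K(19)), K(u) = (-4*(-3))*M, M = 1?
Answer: 116376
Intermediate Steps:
K(u) = 12 (K(u) = -4*(-3)*1 = 12*1 = 12)
X = -36 (X = 18*(-14 + 12) = 18*(-2) = -36)
X + 116412 = -36 + 116412 = 116376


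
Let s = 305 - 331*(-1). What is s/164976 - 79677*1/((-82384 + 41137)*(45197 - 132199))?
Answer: 10505493877/2740871161084 ≈ 0.0038329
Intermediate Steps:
s = 636 (s = 305 - 331*(-1) = 305 + 331 = 636)
s/164976 - 79677*1/((-82384 + 41137)*(45197 - 132199)) = 636/164976 - 79677*1/((-82384 + 41137)*(45197 - 132199)) = 636*(1/164976) - 79677/((-41247*(-87002))) = 53/13748 - 79677/3588571494 = 53/13748 - 79677*1/3588571494 = 53/13748 - 8853/398730166 = 10505493877/2740871161084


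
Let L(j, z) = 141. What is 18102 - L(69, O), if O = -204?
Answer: 17961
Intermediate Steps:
18102 - L(69, O) = 18102 - 1*141 = 18102 - 141 = 17961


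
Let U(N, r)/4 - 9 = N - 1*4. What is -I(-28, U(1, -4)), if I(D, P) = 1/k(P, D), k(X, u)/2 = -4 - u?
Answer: -1/48 ≈ -0.020833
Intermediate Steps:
U(N, r) = 20 + 4*N (U(N, r) = 36 + 4*(N - 1*4) = 36 + 4*(N - 4) = 36 + 4*(-4 + N) = 36 + (-16 + 4*N) = 20 + 4*N)
k(X, u) = -8 - 2*u (k(X, u) = 2*(-4 - u) = -8 - 2*u)
I(D, P) = 1/(-8 - 2*D)
-I(-28, U(1, -4)) = -(-1)/(8 + 2*(-28)) = -(-1)/(8 - 56) = -(-1)/(-48) = -(-1)*(-1)/48 = -1*1/48 = -1/48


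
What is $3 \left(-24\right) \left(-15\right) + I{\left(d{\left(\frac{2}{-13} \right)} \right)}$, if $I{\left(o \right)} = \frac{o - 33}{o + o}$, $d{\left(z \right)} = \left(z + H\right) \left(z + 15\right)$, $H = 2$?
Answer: $\frac{3334725}{3088} \approx 1079.9$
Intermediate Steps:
$d{\left(z \right)} = \left(2 + z\right) \left(15 + z\right)$ ($d{\left(z \right)} = \left(z + 2\right) \left(z + 15\right) = \left(2 + z\right) \left(15 + z\right)$)
$I{\left(o \right)} = \frac{-33 + o}{2 o}$
$3 \left(-24\right) \left(-15\right) + I{\left(d{\left(\frac{2}{-13} \right)} \right)} = 3 \left(-24\right) \left(-15\right) + \frac{-33 + \left(30 + \left(\frac{2}{-13}\right)^{2} + 17 \frac{2}{-13}\right)}{2 \left(30 + \left(\frac{2}{-13}\right)^{2} + 17 \frac{2}{-13}\right)} = \left(-72\right) \left(-15\right) + \frac{-33 + \left(30 + \left(2 \left(- \frac{1}{13}\right)\right)^{2} + 17 \cdot 2 \left(- \frac{1}{13}\right)\right)}{2 \left(30 + \left(2 \left(- \frac{1}{13}\right)\right)^{2} + 17 \cdot 2 \left(- \frac{1}{13}\right)\right)} = 1080 + \frac{-33 + \left(30 + \left(- \frac{2}{13}\right)^{2} + 17 \left(- \frac{2}{13}\right)\right)}{2 \left(30 + \left(- \frac{2}{13}\right)^{2} + 17 \left(- \frac{2}{13}\right)\right)} = 1080 + \frac{-33 + \left(30 + \frac{4}{169} - \frac{34}{13}\right)}{2 \left(30 + \frac{4}{169} - \frac{34}{13}\right)} = 1080 + \frac{-33 + \frac{4632}{169}}{2 \cdot \frac{4632}{169}} = 1080 + \frac{1}{2} \cdot \frac{169}{4632} \left(- \frac{945}{169}\right) = 1080 - \frac{315}{3088} = \frac{3334725}{3088}$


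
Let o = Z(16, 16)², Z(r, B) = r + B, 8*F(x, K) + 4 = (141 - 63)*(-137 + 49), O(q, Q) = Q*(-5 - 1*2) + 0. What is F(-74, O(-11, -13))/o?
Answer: -1717/2048 ≈ -0.83838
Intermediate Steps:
O(q, Q) = -7*Q (O(q, Q) = Q*(-5 - 2) + 0 = Q*(-7) + 0 = -7*Q + 0 = -7*Q)
F(x, K) = -1717/2 (F(x, K) = -½ + ((141 - 63)*(-137 + 49))/8 = -½ + (78*(-88))/8 = -½ + (⅛)*(-6864) = -½ - 858 = -1717/2)
Z(r, B) = B + r
o = 1024 (o = (16 + 16)² = 32² = 1024)
F(-74, O(-11, -13))/o = -1717/2/1024 = -1717/2*1/1024 = -1717/2048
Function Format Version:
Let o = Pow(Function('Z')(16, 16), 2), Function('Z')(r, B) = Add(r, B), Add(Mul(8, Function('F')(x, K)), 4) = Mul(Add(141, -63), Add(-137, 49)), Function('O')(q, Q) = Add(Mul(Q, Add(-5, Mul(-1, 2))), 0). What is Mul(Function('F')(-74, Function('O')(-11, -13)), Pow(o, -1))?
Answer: Rational(-1717, 2048) ≈ -0.83838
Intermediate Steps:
Function('O')(q, Q) = Mul(-7, Q) (Function('O')(q, Q) = Add(Mul(Q, Add(-5, -2)), 0) = Add(Mul(Q, -7), 0) = Add(Mul(-7, Q), 0) = Mul(-7, Q))
Function('F')(x, K) = Rational(-1717, 2) (Function('F')(x, K) = Add(Rational(-1, 2), Mul(Rational(1, 8), Mul(Add(141, -63), Add(-137, 49)))) = Add(Rational(-1, 2), Mul(Rational(1, 8), Mul(78, -88))) = Add(Rational(-1, 2), Mul(Rational(1, 8), -6864)) = Add(Rational(-1, 2), -858) = Rational(-1717, 2))
Function('Z')(r, B) = Add(B, r)
o = 1024 (o = Pow(Add(16, 16), 2) = Pow(32, 2) = 1024)
Mul(Function('F')(-74, Function('O')(-11, -13)), Pow(o, -1)) = Mul(Rational(-1717, 2), Pow(1024, -1)) = Mul(Rational(-1717, 2), Rational(1, 1024)) = Rational(-1717, 2048)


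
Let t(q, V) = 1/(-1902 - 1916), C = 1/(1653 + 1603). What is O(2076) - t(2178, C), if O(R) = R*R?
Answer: 16454724769/3818 ≈ 4.3098e+6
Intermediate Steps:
O(R) = R²
C = 1/3256 ≈ 0.00030713
t(q, V) = -1/3818 (t(q, V) = 1/(-3818) = -1/3818)
O(2076) - t(2178, C) = 2076² - 1*(-1/3818) = 4309776 + 1/3818 = 16454724769/3818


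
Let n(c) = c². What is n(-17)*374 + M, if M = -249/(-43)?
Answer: 4647947/43 ≈ 1.0809e+5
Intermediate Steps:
M = 249/43 (M = -249*(-1/43) = 249/43 ≈ 5.7907)
n(-17)*374 + M = (-17)²*374 + 249/43 = 289*374 + 249/43 = 108086 + 249/43 = 4647947/43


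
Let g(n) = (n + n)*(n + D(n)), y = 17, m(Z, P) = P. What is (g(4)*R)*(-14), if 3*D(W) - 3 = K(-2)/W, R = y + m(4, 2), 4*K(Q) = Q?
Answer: -31654/3 ≈ -10551.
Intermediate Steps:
K(Q) = Q/4
R = 19 (R = 17 + 2 = 19)
D(W) = 1 - 1/(6*W) (D(W) = 1 + (((1/4)*(-2))/W)/3 = 1 + (-1/(2*W))/3 = 1 - 1/(6*W))
g(n) = 2*n*(n + (-1/6 + n)/n) (g(n) = (n + n)*(n + (-1/6 + n)/n) = (2*n)*(n + (-1/6 + n)/n) = 2*n*(n + (-1/6 + n)/n))
(g(4)*R)*(-14) = ((-1/3 + 2*4 + 2*4**2)*19)*(-14) = ((-1/3 + 8 + 2*16)*19)*(-14) = ((-1/3 + 8 + 32)*19)*(-14) = ((119/3)*19)*(-14) = (2261/3)*(-14) = -31654/3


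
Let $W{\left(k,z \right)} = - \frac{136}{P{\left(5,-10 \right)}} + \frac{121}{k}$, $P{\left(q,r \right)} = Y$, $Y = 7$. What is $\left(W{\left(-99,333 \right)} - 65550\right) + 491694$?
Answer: $\frac{26845771}{63} \approx 4.2612 \cdot 10^{5}$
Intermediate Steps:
$P{\left(q,r \right)} = 7$
$W{\left(k,z \right)} = - \frac{136}{7} + \frac{121}{k}$
$\left(W{\left(-99,333 \right)} - 65550\right) + 491694 = \left(\left(- \frac{136}{7} + \frac{121}{-99}\right) - 65550\right) + 491694 = \left(\left(- \frac{136}{7} + 121 \left(- \frac{1}{99}\right)\right) - 65550\right) + 491694 = \left(\left(- \frac{136}{7} - \frac{11}{9}\right) - 65550\right) + 491694 = \left(- \frac{1301}{63} - 65550\right) + 491694 = - \frac{4130951}{63} + 491694 = \frac{26845771}{63}$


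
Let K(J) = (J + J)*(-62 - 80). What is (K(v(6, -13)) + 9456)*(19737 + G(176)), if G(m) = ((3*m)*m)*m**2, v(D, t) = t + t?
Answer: 48474907710600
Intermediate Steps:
v(D, t) = 2*t
K(J) = -284*J (K(J) = (2*J)*(-142) = -284*J)
G(m) = 3*m**4 (G(m) = (3*m**2)*m**2 = 3*m**4)
(K(v(6, -13)) + 9456)*(19737 + G(176)) = (-568*(-13) + 9456)*(19737 + 3*176**4) = (-284*(-26) + 9456)*(19737 + 3*959512576) = (7384 + 9456)*(19737 + 2878537728) = 16840*2878557465 = 48474907710600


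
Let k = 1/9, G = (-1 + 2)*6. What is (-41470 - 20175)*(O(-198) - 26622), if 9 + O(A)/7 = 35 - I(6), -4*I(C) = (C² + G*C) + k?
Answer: 58396123565/36 ≈ 1.6221e+9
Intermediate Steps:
G = 6 (G = 1*6 = 6)
k = ⅑ ≈ 0.11111
I(C) = -1/36 - 3*C/2 - C²/4 (I(C) = -((C² + 6*C) + ⅑)/4 = -(⅑ + C² + 6*C)/4 = -1/36 - 3*C/2 - C²/4)
O(A) = 11095/36 (O(A) = -63 + 7*(35 - (-1/36 - 3/2*6 - ¼*6²)) = -63 + 7*(35 - (-1/36 - 9 - ¼*36)) = -63 + 7*(35 - (-1/36 - 9 - 9)) = -63 + 7*(35 - 1*(-649/36)) = -63 + 7*(35 + 649/36) = -63 + 7*(1909/36) = -63 + 13363/36 = 11095/36)
(-41470 - 20175)*(O(-198) - 26622) = (-41470 - 20175)*(11095/36 - 26622) = -61645*(-947297/36) = 58396123565/36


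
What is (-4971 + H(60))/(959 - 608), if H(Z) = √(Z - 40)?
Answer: -1657/117 + 2*√5/351 ≈ -14.150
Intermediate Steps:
H(Z) = √(-40 + Z)
(-4971 + H(60))/(959 - 608) = (-4971 + √(-40 + 60))/(959 - 608) = (-4971 + √20)/351 = (-4971 + 2*√5)*(1/351) = -1657/117 + 2*√5/351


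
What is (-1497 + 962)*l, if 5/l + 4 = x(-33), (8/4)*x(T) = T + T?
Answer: 2675/37 ≈ 72.297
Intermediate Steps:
x(T) = T (x(T) = (T + T)/2 = (2*T)/2 = T)
l = -5/37 (l = 5/(-4 - 33) = 5/(-37) = 5*(-1/37) = -5/37 ≈ -0.13514)
(-1497 + 962)*l = (-1497 + 962)*(-5/37) = -535*(-5/37) = 2675/37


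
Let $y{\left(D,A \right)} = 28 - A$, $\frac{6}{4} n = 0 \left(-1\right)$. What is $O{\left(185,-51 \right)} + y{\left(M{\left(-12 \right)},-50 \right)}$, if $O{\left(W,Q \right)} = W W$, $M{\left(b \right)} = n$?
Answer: $34303$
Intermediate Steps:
$n = 0$ ($n = \frac{2 \cdot 0 \left(-1\right)}{3} = \frac{2}{3} \cdot 0 = 0$)
$M{\left(b \right)} = 0$
$O{\left(W,Q \right)} = W^{2}$
$O{\left(185,-51 \right)} + y{\left(M{\left(-12 \right)},-50 \right)} = 185^{2} + \left(28 - -50\right) = 34225 + \left(28 + 50\right) = 34225 + 78 = 34303$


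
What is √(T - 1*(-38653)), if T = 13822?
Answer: 5*√2099 ≈ 229.07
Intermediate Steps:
√(T - 1*(-38653)) = √(13822 - 1*(-38653)) = √(13822 + 38653) = √52475 = 5*√2099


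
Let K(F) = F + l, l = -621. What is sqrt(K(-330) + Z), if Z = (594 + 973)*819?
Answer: sqrt(1282422) ≈ 1132.4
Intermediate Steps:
K(F) = -621 + F (K(F) = F - 621 = -621 + F)
Z = 1283373 (Z = 1567*819 = 1283373)
sqrt(K(-330) + Z) = sqrt((-621 - 330) + 1283373) = sqrt(-951 + 1283373) = sqrt(1282422)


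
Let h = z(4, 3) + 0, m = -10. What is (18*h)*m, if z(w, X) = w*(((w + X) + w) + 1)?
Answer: -8640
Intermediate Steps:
z(w, X) = w*(1 + X + 2*w) (z(w, X) = w*(((X + w) + w) + 1) = w*((X + 2*w) + 1) = w*(1 + X + 2*w))
h = 48 (h = 4*(1 + 3 + 2*4) + 0 = 4*(1 + 3 + 8) + 0 = 4*12 + 0 = 48 + 0 = 48)
(18*h)*m = (18*48)*(-10) = 864*(-10) = -8640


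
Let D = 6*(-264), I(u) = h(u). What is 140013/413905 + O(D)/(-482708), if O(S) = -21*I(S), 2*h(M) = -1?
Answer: 135162098403/399590509480 ≈ 0.33825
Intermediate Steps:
h(M) = -1/2 (h(M) = (1/2)*(-1) = -1/2)
I(u) = -1/2
D = -1584
O(S) = 21/2 (O(S) = -21*(-1/2) = 21/2)
140013/413905 + O(D)/(-482708) = 140013/413905 + (21/2)/(-482708) = 140013*(1/413905) + (21/2)*(-1/482708) = 140013/413905 - 21/965416 = 135162098403/399590509480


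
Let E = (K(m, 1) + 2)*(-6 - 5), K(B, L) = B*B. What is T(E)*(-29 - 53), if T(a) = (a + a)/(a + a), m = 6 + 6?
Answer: -82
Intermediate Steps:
m = 12
K(B, L) = B²
E = -1606 (E = (12² + 2)*(-6 - 5) = (144 + 2)*(-11) = 146*(-11) = -1606)
T(a) = 1 (T(a) = (2*a)/((2*a)) = (2*a)*(1/(2*a)) = 1)
T(E)*(-29 - 53) = 1*(-29 - 53) = 1*(-82) = -82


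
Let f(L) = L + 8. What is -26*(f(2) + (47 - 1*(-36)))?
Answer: -2418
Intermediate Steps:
f(L) = 8 + L
-26*(f(2) + (47 - 1*(-36))) = -26*((8 + 2) + (47 - 1*(-36))) = -26*(10 + (47 + 36)) = -26*(10 + 83) = -26*93 = -2418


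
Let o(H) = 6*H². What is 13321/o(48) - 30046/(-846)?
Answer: 23701415/649728 ≈ 36.479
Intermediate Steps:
13321/o(48) - 30046/(-846) = 13321/((6*48²)) - 30046/(-846) = 13321/((6*2304)) - 30046*(-1/846) = 13321/13824 + 15023/423 = 23701415/649728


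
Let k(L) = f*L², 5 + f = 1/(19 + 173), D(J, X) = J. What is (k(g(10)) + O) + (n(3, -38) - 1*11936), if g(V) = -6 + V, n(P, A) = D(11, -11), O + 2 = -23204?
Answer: -422531/12 ≈ -35211.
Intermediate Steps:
O = -23206 (O = -2 - 23204 = -23206)
n(P, A) = 11
f = -959/192 (f = -5 + 1/(19 + 173) = -5 + 1/192 = -959/192 ≈ -4.9948)
k(L) = -959*L²/192
(k(g(10)) + O) + (n(3, -38) - 1*11936) = (-959*(-6 + 10)²/192 - 23206) + (11 - 1*11936) = (-959/192*4² - 23206) + (11 - 11936) = (-959/192*16 - 23206) - 11925 = (-959/12 - 23206) - 11925 = -279431/12 - 11925 = -422531/12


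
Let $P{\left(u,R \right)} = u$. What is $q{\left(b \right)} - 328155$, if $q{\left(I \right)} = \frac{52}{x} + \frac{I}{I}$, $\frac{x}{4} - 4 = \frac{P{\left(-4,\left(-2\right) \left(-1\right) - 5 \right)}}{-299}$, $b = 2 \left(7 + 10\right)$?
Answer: $- \frac{393780913}{1200} \approx -3.2815 \cdot 10^{5}$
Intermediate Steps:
$b = 34$ ($b = 2 \cdot 17 = 34$)
$x = \frac{4800}{299}$ ($x = 16 + 4 \left(- \frac{4}{-299}\right) = 16 + 4 \left(\left(-4\right) \left(- \frac{1}{299}\right)\right) = 16 + 4 \cdot \frac{4}{299} = 16 + \frac{16}{299} = \frac{4800}{299} \approx 16.053$)
$q{\left(I \right)} = \frac{5087}{1200}$ ($q{\left(I \right)} = \frac{52}{\frac{4800}{299}} + \frac{I}{I} = 52 \cdot \frac{299}{4800} + 1 = \frac{3887}{1200} + 1 = \frac{5087}{1200}$)
$q{\left(b \right)} - 328155 = \frac{5087}{1200} - 328155 = - \frac{393780913}{1200}$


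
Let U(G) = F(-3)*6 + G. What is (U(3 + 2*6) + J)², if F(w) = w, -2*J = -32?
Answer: 169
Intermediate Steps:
J = 16 (J = -½*(-32) = 16)
U(G) = -18 + G (U(G) = -3*6 + G = -18 + G)
(U(3 + 2*6) + J)² = ((-18 + (3 + 2*6)) + 16)² = ((-18 + (3 + 12)) + 16)² = ((-18 + 15) + 16)² = (-3 + 16)² = 13² = 169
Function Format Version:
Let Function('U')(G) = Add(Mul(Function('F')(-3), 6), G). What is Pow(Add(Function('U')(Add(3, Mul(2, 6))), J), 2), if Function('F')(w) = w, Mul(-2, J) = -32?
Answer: 169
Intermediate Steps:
J = 16 (J = Mul(Rational(-1, 2), -32) = 16)
Function('U')(G) = Add(-18, G) (Function('U')(G) = Add(Mul(-3, 6), G) = Add(-18, G))
Pow(Add(Function('U')(Add(3, Mul(2, 6))), J), 2) = Pow(Add(Add(-18, Add(3, Mul(2, 6))), 16), 2) = Pow(Add(Add(-18, Add(3, 12)), 16), 2) = Pow(Add(Add(-18, 15), 16), 2) = Pow(Add(-3, 16), 2) = Pow(13, 2) = 169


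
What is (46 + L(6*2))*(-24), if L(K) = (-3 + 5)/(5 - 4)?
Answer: -1152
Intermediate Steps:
L(K) = 2 (L(K) = 2/1 = 2*1 = 2)
(46 + L(6*2))*(-24) = (46 + 2)*(-24) = 48*(-24) = -1152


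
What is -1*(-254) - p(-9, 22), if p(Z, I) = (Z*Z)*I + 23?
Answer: -1551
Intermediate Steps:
p(Z, I) = 23 + I*Z² (p(Z, I) = Z²*I + 23 = I*Z² + 23 = 23 + I*Z²)
-1*(-254) - p(-9, 22) = -1*(-254) - (23 + 22*(-9)²) = 254 - (23 + 22*81) = 254 - (23 + 1782) = 254 - 1*1805 = 254 - 1805 = -1551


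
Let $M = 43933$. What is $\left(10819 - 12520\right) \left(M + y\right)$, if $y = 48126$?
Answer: $-156592359$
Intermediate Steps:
$\left(10819 - 12520\right) \left(M + y\right) = \left(10819 - 12520\right) \left(43933 + 48126\right) = \left(-1701\right) 92059 = -156592359$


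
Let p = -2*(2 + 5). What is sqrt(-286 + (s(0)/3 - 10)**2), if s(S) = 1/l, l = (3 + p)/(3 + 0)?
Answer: I*sqrt(22285)/11 ≈ 13.571*I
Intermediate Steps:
p = -14 (p = -2*7 = -14)
l = -11/3 (l = (3 - 14)/(3 + 0) = -11/3 ≈ -3.6667)
s(S) = -3/11 (s(S) = 1/(-11/3) = -3/11)
sqrt(-286 + (s(0)/3 - 10)**2) = sqrt(-286 + (-3/11/3 - 10)**2) = sqrt(-286 + (-3/11*1/3 - 10)**2) = sqrt(-286 + (-1/11 - 10)**2) = sqrt(-286 + (-111/11)**2) = sqrt(-286 + 12321/121) = sqrt(-22285/121) = I*sqrt(22285)/11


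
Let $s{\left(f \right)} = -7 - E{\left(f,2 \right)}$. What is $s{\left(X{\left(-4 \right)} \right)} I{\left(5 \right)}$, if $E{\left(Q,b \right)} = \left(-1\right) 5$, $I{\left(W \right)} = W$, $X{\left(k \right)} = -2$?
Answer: $-10$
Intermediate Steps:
$E{\left(Q,b \right)} = -5$
$s{\left(f \right)} = -2$ ($s{\left(f \right)} = -7 - -5 = -7 + 5 = -2$)
$s{\left(X{\left(-4 \right)} \right)} I{\left(5 \right)} = \left(-2\right) 5 = -10$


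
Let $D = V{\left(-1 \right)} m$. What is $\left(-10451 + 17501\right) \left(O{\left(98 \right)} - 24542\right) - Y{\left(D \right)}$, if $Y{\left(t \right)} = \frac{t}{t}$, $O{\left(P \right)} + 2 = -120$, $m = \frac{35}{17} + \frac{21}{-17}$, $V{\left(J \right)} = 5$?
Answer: $-173881201$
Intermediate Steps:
$m = \frac{14}{17}$ ($m = 35 \cdot \frac{1}{17} + 21 \left(- \frac{1}{17}\right) = \frac{35}{17} - \frac{21}{17} = \frac{14}{17} \approx 0.82353$)
$O{\left(P \right)} = -122$ ($O{\left(P \right)} = -2 - 120 = -122$)
$D = \frac{70}{17}$ ($D = 5 \cdot \frac{14}{17} = \frac{70}{17} \approx 4.1176$)
$Y{\left(t \right)} = 1$
$\left(-10451 + 17501\right) \left(O{\left(98 \right)} - 24542\right) - Y{\left(D \right)} = \left(-10451 + 17501\right) \left(-122 - 24542\right) - 1 = 7050 \left(-24664\right) - 1 = -173881200 - 1 = -173881201$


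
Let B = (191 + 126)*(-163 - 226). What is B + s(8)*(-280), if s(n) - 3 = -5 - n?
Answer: -120513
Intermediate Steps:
s(n) = -2 - n (s(n) = 3 + (-5 - n) = -2 - n)
B = -123313 (B = 317*(-389) = -123313)
B + s(8)*(-280) = -123313 + (-2 - 1*8)*(-280) = -123313 + (-2 - 8)*(-280) = -123313 - 10*(-280) = -123313 + 2800 = -120513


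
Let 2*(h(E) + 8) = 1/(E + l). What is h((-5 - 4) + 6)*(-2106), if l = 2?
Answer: 17901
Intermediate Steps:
h(E) = -8 + 1/(2*(2 + E)) (h(E) = -8 + 1/(2*(E + 2)) = -8 + 1/(2*(2 + E)))
h((-5 - 4) + 6)*(-2106) = ((-31 - 16*((-5 - 4) + 6))/(2*(2 + ((-5 - 4) + 6))))*(-2106) = ((-31 - 16*(-9 + 6))/(2*(2 + (-9 + 6))))*(-2106) = ((-31 - 16*(-3))/(2*(2 - 3)))*(-2106) = ((½)*(-31 + 48)/(-1))*(-2106) = ((½)*(-1)*17)*(-2106) = -17/2*(-2106) = 17901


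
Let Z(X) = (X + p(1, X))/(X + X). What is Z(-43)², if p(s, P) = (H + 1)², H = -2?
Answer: 441/1849 ≈ 0.23851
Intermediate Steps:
p(s, P) = 1 (p(s, P) = (-2 + 1)² = (-1)² = 1)
Z(X) = (1 + X)/(2*X) (Z(X) = (X + 1)/(X + X) = (1 + X)/((2*X)) = (1 + X)*(1/(2*X)) = (1 + X)/(2*X))
Z(-43)² = ((½)*(1 - 43)/(-43))² = ((½)*(-1/43)*(-42))² = (21/43)² = 441/1849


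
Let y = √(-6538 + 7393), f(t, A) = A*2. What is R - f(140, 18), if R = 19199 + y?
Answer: 19163 + 3*√95 ≈ 19192.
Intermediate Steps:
f(t, A) = 2*A
y = 3*√95 (y = √855 = 3*√95 ≈ 29.240)
R = 19199 + 3*√95 ≈ 19228.
R - f(140, 18) = (19199 + 3*√95) - 2*18 = (19199 + 3*√95) - 1*36 = (19199 + 3*√95) - 36 = 19163 + 3*√95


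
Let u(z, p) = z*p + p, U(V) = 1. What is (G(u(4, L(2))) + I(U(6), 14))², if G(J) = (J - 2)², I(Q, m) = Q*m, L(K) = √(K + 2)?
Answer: 6084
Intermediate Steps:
L(K) = √(2 + K)
u(z, p) = p + p*z (u(z, p) = p*z + p = p + p*z)
G(J) = (-2 + J)²
(G(u(4, L(2))) + I(U(6), 14))² = ((-2 + √(2 + 2)*(1 + 4))² + 1*14)² = ((-2 + √4*5)² + 14)² = ((-2 + 2*5)² + 14)² = ((-2 + 10)² + 14)² = (8² + 14)² = (64 + 14)² = 78² = 6084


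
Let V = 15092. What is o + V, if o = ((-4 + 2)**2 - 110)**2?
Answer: 26328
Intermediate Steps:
o = 11236 (o = ((-2)**2 - 110)**2 = (4 - 110)**2 = (-106)**2 = 11236)
o + V = 11236 + 15092 = 26328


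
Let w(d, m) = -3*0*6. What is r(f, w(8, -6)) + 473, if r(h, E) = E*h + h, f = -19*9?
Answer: 302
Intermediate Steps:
f = -171
w(d, m) = 0 (w(d, m) = 0*6 = 0)
r(h, E) = h + E*h
r(f, w(8, -6)) + 473 = -171*(1 + 0) + 473 = -171*1 + 473 = -171 + 473 = 302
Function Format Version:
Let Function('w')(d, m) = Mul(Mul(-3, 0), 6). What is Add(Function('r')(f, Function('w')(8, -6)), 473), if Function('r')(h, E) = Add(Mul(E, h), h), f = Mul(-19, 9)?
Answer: 302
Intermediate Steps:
f = -171
Function('w')(d, m) = 0 (Function('w')(d, m) = Mul(0, 6) = 0)
Function('r')(h, E) = Add(h, Mul(E, h))
Add(Function('r')(f, Function('w')(8, -6)), 473) = Add(Mul(-171, Add(1, 0)), 473) = Add(Mul(-171, 1), 473) = Add(-171, 473) = 302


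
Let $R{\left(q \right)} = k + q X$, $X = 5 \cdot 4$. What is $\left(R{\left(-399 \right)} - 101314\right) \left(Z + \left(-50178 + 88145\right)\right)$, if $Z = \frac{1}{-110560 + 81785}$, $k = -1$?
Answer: $- \frac{23880966768216}{5755} \approx -4.1496 \cdot 10^{9}$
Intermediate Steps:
$X = 20$
$R{\left(q \right)} = -1 + 20 q$ ($R{\left(q \right)} = -1 + q 20 = -1 + 20 q$)
$Z = - \frac{1}{28775}$ ($Z = \frac{1}{-28775} = - \frac{1}{28775} \approx -3.4752 \cdot 10^{-5}$)
$\left(R{\left(-399 \right)} - 101314\right) \left(Z + \left(-50178 + 88145\right)\right) = \left(\left(-1 + 20 \left(-399\right)\right) - 101314\right) \left(- \frac{1}{28775} + \left(-50178 + 88145\right)\right) = \left(\left(-1 - 7980\right) - 101314\right) \left(- \frac{1}{28775} + 37967\right) = \left(-7981 - 101314\right) \frac{1092500424}{28775} = \left(-109295\right) \frac{1092500424}{28775} = - \frac{23880966768216}{5755}$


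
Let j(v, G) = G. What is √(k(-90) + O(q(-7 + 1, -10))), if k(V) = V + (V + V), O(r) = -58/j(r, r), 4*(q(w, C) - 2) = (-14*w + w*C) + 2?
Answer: I*√1609762/77 ≈ 16.477*I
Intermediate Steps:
q(w, C) = 5/2 - 7*w/2 + C*w/4 (q(w, C) = 2 + ((-14*w + w*C) + 2)/4 = 2 + ((-14*w + C*w) + 2)/4 = 2 + (2 - 14*w + C*w)/4 = 2 + (½ - 7*w/2 + C*w/4) = 5/2 - 7*w/2 + C*w/4)
O(r) = -58/r
k(V) = 3*V (k(V) = V + 2*V = 3*V)
√(k(-90) + O(q(-7 + 1, -10))) = √(3*(-90) - 58/(5/2 - 7*(-7 + 1)/2 + (¼)*(-10)*(-7 + 1))) = √(-270 - 58/(5/2 - 7/2*(-6) + (¼)*(-10)*(-6))) = √(-270 - 58/(5/2 + 21 + 15)) = √(-270 - 58/77/2) = √(-270 - 58*2/77) = √(-270 - 116/77) = √(-20906/77) = I*√1609762/77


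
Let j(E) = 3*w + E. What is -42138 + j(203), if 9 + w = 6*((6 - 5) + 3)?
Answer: -41890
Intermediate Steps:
w = 15 (w = -9 + 6*((6 - 5) + 3) = -9 + 6*(1 + 3) = -9 + 6*4 = -9 + 24 = 15)
j(E) = 45 + E (j(E) = 3*15 + E = 45 + E)
-42138 + j(203) = -42138 + (45 + 203) = -42138 + 248 = -41890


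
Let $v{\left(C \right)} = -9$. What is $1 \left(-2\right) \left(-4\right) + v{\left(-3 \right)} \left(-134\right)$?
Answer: $1214$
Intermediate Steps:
$1 \left(-2\right) \left(-4\right) + v{\left(-3 \right)} \left(-134\right) = 1 \left(-2\right) \left(-4\right) - -1206 = \left(-2\right) \left(-4\right) + 1206 = 8 + 1206 = 1214$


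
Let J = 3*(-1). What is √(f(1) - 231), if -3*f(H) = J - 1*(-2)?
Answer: 2*I*√519/3 ≈ 15.188*I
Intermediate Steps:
J = -3
f(H) = ⅓ (f(H) = -(-3 - 1*(-2))/3 = -(-3 + 2)/3 = -⅓*(-1) = ⅓)
√(f(1) - 231) = √(⅓ - 231) = √(-692/3) = 2*I*√519/3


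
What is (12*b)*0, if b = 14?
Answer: 0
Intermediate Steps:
(12*b)*0 = (12*14)*0 = 168*0 = 0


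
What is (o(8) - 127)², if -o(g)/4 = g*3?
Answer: 49729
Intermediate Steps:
o(g) = -12*g (o(g) = -4*g*3 = -12*g)
(o(8) - 127)² = (-12*8 - 127)² = (-96 - 127)² = (-223)² = 49729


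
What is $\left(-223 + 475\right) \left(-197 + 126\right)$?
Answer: $-17892$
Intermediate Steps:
$\left(-223 + 475\right) \left(-197 + 126\right) = 252 \left(-71\right) = -17892$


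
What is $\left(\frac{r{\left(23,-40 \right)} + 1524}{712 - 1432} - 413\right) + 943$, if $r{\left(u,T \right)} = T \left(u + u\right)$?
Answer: $\frac{95479}{180} \approx 530.44$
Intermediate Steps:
$r{\left(u,T \right)} = 2 T u$ ($r{\left(u,T \right)} = T 2 u = 2 T u$)
$\left(\frac{r{\left(23,-40 \right)} + 1524}{712 - 1432} - 413\right) + 943 = \left(\frac{2 \left(-40\right) 23 + 1524}{712 - 1432} - 413\right) + 943 = \left(\frac{-1840 + 1524}{-720} - 413\right) + 943 = \left(\left(-316\right) \left(- \frac{1}{720}\right) - 413\right) + 943 = \left(\frac{79}{180} - 413\right) + 943 = - \frac{74261}{180} + 943 = \frac{95479}{180}$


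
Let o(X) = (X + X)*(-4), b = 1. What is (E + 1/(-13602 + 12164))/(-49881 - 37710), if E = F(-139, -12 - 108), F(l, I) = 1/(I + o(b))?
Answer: 261/2687058304 ≈ 9.7132e-8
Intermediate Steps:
o(X) = -8*X (o(X) = (2*X)*(-4) = -8*X)
F(l, I) = 1/(-8 + I) (F(l, I) = 1/(I - 8*1) = 1/(I - 8) = 1/(-8 + I))
E = -1/128 (E = 1/(-8 + (-12 - 108)) = 1/(-8 - 120) = 1/(-128) = -1/128 ≈ -0.0078125)
(E + 1/(-13602 + 12164))/(-49881 - 37710) = (-1/128 + 1/(-13602 + 12164))/(-49881 - 37710) = (-1/128 + 1/(-1438))/(-87591) = (-1/128 - 1/1438)*(-1/87591) = -783/92032*(-1/87591) = 261/2687058304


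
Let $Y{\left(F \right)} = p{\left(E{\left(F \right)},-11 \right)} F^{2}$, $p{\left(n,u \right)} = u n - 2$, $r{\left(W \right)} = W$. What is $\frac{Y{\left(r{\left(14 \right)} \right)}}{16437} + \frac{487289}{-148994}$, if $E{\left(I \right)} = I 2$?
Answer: $- \frac{17062444733}{2449014378} \approx -6.9671$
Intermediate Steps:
$E{\left(I \right)} = 2 I$
$p{\left(n,u \right)} = -2 + n u$ ($p{\left(n,u \right)} = n u - 2 = -2 + n u$)
$Y{\left(F \right)} = F^{2} \left(-2 - 22 F\right)$ ($Y{\left(F \right)} = \left(-2 + 2 F \left(-11\right)\right) F^{2} = \left(-2 - 22 F\right) F^{2} = F^{2} \left(-2 - 22 F\right)$)
$\frac{Y{\left(r{\left(14 \right)} \right)}}{16437} + \frac{487289}{-148994} = \frac{14^{2} \left(-2 - 308\right)}{16437} + \frac{487289}{-148994} = 196 \left(-2 - 308\right) \frac{1}{16437} + 487289 \left(- \frac{1}{148994}\right) = 196 \left(-310\right) \frac{1}{16437} - \frac{487289}{148994} = \left(-60760\right) \frac{1}{16437} - \frac{487289}{148994} = - \frac{60760}{16437} - \frac{487289}{148994} = - \frac{17062444733}{2449014378}$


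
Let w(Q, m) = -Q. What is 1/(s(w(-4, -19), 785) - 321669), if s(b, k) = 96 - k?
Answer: -1/322358 ≈ -3.1021e-6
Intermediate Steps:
1/(s(w(-4, -19), 785) - 321669) = 1/((96 - 1*785) - 321669) = 1/((96 - 785) - 321669) = 1/(-689 - 321669) = 1/(-322358) = -1/322358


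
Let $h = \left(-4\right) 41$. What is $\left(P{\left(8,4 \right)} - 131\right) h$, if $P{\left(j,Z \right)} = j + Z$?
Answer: $19516$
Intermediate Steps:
$P{\left(j,Z \right)} = Z + j$
$h = -164$
$\left(P{\left(8,4 \right)} - 131\right) h = \left(\left(4 + 8\right) - 131\right) \left(-164\right) = \left(12 - 131\right) \left(-164\right) = \left(-119\right) \left(-164\right) = 19516$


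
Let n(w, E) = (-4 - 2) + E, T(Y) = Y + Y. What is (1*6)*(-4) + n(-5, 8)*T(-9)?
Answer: -60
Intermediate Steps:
T(Y) = 2*Y
n(w, E) = -6 + E
(1*6)*(-4) + n(-5, 8)*T(-9) = (1*6)*(-4) + (-6 + 8)*(2*(-9)) = 6*(-4) + 2*(-18) = -24 - 36 = -60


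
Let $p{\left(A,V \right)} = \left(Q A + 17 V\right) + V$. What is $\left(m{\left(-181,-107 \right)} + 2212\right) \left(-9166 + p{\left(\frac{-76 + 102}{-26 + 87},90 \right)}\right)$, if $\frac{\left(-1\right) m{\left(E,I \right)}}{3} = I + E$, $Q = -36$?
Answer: $- \frac{1418780392}{61} \approx -2.3259 \cdot 10^{7}$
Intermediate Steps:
$m{\left(E,I \right)} = - 3 E - 3 I$ ($m{\left(E,I \right)} = - 3 \left(I + E\right) = - 3 \left(E + I\right) = - 3 E - 3 I$)
$p{\left(A,V \right)} = - 36 A + 18 V$ ($p{\left(A,V \right)} = \left(- 36 A + 17 V\right) + V = - 36 A + 18 V$)
$\left(m{\left(-181,-107 \right)} + 2212\right) \left(-9166 + p{\left(\frac{-76 + 102}{-26 + 87},90 \right)}\right) = \left(\left(\left(-3\right) \left(-181\right) - -321\right) + 2212\right) \left(-9166 + \left(- 36 \frac{-76 + 102}{-26 + 87} + 18 \cdot 90\right)\right) = \left(\left(543 + 321\right) + 2212\right) \left(-9166 + \left(- 36 \cdot \frac{26}{61} + 1620\right)\right) = \left(864 + 2212\right) \left(-9166 + \left(- 36 \cdot 26 \cdot \frac{1}{61} + 1620\right)\right) = 3076 \left(-9166 + \left(\left(-36\right) \frac{26}{61} + 1620\right)\right) = 3076 \left(-9166 + \left(- \frac{936}{61} + 1620\right)\right) = 3076 \left(-9166 + \frac{97884}{61}\right) = 3076 \left(- \frac{461242}{61}\right) = - \frac{1418780392}{61}$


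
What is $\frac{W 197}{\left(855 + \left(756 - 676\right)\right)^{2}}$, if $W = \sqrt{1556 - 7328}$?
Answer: $\frac{394 i \sqrt{1443}}{874225} \approx 0.01712 i$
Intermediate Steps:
$W = 2 i \sqrt{1443}$ ($W = \sqrt{-5772} = 2 i \sqrt{1443} \approx 75.974 i$)
$\frac{W 197}{\left(855 + \left(756 - 676\right)\right)^{2}} = \frac{2 i \sqrt{1443} \cdot 197}{\left(855 + \left(756 - 676\right)\right)^{2}} = \frac{394 i \sqrt{1443}}{\left(855 + \left(756 - 676\right)\right)^{2}} = \frac{394 i \sqrt{1443}}{\left(855 + 80\right)^{2}} = \frac{394 i \sqrt{1443}}{935^{2}} = \frac{394 i \sqrt{1443}}{874225}$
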